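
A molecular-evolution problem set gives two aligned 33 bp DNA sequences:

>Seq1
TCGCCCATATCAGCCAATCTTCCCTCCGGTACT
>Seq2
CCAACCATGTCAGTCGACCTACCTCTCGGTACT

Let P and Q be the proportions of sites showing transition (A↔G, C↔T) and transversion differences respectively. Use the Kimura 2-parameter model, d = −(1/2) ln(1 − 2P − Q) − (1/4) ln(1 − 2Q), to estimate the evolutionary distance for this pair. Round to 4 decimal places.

Mismatches occur at site 1 (T↔C, transition), site 3 (G↔A, transition), site 4 (C↔A, transversion), site 9 (A↔G, transition), site 14 (C↔T, transition), site 16 (A↔G, transition), site 18 (T↔C, transition), site 21 (T↔A, transversion), site 24 (C↔T, transition), site 25 (T↔C, transition), site 26 (C↔T, transition).
Of the 11 differences, 9 transitions and 2 transversions over 33 sites: P = 9/33 = 0.272727, Q = 2/33 = 0.060606.
d = −0.5·ln(0.393940) − 0.25·ln(0.878788) = −0.5·(-0.931557) − 0.25·(-0.129212) = 0.4981.

0.4981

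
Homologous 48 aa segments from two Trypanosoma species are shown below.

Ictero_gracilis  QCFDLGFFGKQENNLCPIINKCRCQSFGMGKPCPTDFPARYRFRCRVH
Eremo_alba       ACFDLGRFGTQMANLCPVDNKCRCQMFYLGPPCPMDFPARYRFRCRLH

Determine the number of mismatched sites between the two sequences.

Differing sites — 1:Q/A; 7:F/R; 10:K/T; 12:E/M; 13:N/A; 18:I/V; 19:I/D; 26:S/M; 28:G/Y; 29:M/L; 31:K/P; 35:T/M; 47:V/L.
That gives 13 mismatches out of 48 aligned sites, so the Hamming distance is 13.

13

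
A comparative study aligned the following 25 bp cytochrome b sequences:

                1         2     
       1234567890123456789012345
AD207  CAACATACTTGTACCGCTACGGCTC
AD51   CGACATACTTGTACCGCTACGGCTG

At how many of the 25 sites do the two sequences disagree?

2

The sequences differ at positions 2 (A/G), 25 (C/G).
That gives 2 mismatches out of 25 aligned sites, so the Hamming distance is 2.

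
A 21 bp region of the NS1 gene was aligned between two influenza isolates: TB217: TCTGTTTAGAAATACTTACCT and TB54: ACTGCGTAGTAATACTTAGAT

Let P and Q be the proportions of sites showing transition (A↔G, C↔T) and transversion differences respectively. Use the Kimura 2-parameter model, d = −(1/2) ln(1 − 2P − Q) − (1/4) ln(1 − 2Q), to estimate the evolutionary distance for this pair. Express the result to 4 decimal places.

0.3644

Differing sites — 1:T/A (Tv); 5:T/C (Ti); 6:T/G (Tv); 10:A/T (Tv); 19:C/G (Tv); 20:C/A (Tv).
Of the 6 differences, 1 transition and 5 transversions over 21 sites: P = 1/21 = 0.047619, Q = 5/21 = 0.238095.
d = −0.5·ln(0.666667) − 0.25·ln(0.523810) = −0.5·(-0.405465) − 0.25·(-0.646626) = 0.3644.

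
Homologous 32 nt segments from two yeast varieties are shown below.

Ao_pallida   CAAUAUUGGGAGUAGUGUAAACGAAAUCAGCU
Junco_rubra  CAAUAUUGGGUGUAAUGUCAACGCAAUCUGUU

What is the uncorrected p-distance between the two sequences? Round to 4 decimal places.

The sequences differ at positions 11 (A/U), 15 (G/A), 19 (A/C), 24 (A/C), 29 (A/U), 31 (C/U).
There are 6 differences over 32 sites, so p = 6/32 = 0.1875.

0.1875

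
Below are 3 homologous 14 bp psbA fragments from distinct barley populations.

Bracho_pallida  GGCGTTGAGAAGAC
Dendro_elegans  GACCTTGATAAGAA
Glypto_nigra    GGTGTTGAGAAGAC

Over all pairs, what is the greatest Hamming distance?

5

Pairwise Hamming distances:
  Bracho_pallida vs Dendro_elegans: 4
  Bracho_pallida vs Glypto_nigra: 1
  Dendro_elegans vs Glypto_nigra: 5
The largest is 5, between Dendro_elegans and Glypto_nigra.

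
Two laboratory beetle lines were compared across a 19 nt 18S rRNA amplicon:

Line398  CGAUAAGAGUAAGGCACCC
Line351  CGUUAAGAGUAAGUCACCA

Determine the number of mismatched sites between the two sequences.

Differing sites — 3:A/U; 14:G/U; 19:C/A.
That gives 3 mismatches out of 19 aligned sites, so the Hamming distance is 3.

3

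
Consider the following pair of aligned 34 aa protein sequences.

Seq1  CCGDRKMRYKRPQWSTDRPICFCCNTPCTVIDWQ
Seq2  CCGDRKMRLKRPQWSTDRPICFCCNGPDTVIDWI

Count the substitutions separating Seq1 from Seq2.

The sequences differ at positions 9 (Y/L), 26 (T/G), 28 (C/D), 34 (Q/I).
That gives 4 mismatches out of 34 aligned sites, so the Hamming distance is 4.

4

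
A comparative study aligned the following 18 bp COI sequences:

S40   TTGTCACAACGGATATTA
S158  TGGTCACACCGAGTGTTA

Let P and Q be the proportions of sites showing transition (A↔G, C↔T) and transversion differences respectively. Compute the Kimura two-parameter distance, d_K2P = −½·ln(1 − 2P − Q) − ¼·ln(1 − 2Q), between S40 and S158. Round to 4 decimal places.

The sequences differ at positions 2 (T/G, transversion), 9 (A/C, transversion), 12 (G/A, transition), 13 (A/G, transition), 15 (A/G, transition).
Of the 5 differences, 3 transitions and 2 transversions over 18 sites: P = 3/18 = 0.166667, Q = 2/18 = 0.111111.
d = −0.5·ln(0.555555) − 0.25·ln(0.777778) = −0.5·(-0.587788) − 0.25·(-0.251314) = 0.3567.

0.3567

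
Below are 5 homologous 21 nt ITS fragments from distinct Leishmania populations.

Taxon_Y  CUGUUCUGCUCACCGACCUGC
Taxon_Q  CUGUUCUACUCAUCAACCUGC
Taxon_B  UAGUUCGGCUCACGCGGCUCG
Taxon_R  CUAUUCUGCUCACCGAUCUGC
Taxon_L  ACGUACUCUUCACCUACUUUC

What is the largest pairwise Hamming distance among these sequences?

13

Pairwise Hamming distances:
  Taxon_Y vs Taxon_Q: 3
  Taxon_Y vs Taxon_B: 9
  Taxon_Y vs Taxon_R: 2
  Taxon_Y vs Taxon_L: 8
  Taxon_Q vs Taxon_B: 11
  Taxon_Q vs Taxon_R: 5
  Taxon_Q vs Taxon_L: 9
  Taxon_B vs Taxon_R: 10
  Taxon_B vs Taxon_L: 13
  Taxon_R vs Taxon_L: 10
The largest is 13, between Taxon_B and Taxon_L.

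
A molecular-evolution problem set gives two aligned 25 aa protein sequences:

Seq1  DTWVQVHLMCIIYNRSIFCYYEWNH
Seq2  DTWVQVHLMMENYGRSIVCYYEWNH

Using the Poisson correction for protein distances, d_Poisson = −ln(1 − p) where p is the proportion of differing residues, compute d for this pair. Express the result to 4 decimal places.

0.2231

Mismatches occur at site 10 (C→M), site 11 (I→E), site 12 (I→N), site 14 (N→G), site 18 (F→V).
p = 5/25 = 0.200000.
d = −ln(1 − 0.200000) = −ln(0.800000) = 0.2231.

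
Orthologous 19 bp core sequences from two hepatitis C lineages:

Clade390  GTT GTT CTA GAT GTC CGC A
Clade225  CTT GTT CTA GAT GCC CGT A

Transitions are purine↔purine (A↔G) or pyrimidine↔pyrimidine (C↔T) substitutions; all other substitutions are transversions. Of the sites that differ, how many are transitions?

Differing sites — 1:G/C (Tv); 14:T/C (Ti); 18:C/T (Ti).
Of the 3 differences, 2 transitions and 1 transversion, so the answer is 2.

2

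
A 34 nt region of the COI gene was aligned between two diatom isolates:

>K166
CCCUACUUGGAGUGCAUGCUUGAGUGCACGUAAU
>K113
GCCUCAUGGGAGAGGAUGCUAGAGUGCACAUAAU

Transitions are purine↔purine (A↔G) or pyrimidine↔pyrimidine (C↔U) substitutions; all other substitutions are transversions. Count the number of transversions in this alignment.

7

Mismatches occur at site 1 (C/G, transversion), site 5 (A/C, transversion), site 6 (C/A, transversion), site 8 (U/G, transversion), site 13 (U/A, transversion), site 15 (C/G, transversion), site 21 (U/A, transversion), site 30 (G/A, transition).
Of the 8 differences, 1 transition and 7 transversions, so the answer is 7.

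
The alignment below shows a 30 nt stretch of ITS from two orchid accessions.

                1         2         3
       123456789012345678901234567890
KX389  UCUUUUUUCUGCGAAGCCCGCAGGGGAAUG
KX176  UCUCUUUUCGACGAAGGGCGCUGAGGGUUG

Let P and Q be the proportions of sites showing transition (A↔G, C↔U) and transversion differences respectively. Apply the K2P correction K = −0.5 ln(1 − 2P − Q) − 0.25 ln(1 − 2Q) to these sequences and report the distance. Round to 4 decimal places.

0.3854

Mismatches occur at site 4 (U/C, transition), site 10 (U/G, transversion), site 11 (G/A, transition), site 17 (C/G, transversion), site 18 (C/G, transversion), site 22 (A/U, transversion), site 24 (G/A, transition), site 27 (A/G, transition), site 28 (A/U, transversion).
Of the 9 differences, 4 transitions and 5 transversions over 30 sites: P = 4/30 = 0.133333, Q = 5/30 = 0.166667.
d = −0.5·ln(0.566667) − 0.25·ln(0.666666) = −0.5·(-0.567983) − 0.25·(-0.405466) = 0.3854.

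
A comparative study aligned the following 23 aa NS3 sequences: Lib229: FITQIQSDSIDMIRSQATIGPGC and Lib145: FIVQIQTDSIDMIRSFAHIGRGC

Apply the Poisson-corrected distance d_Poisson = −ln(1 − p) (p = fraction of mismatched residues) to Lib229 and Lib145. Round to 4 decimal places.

0.2451

The sequences differ at positions 3 (T/V), 7 (S/T), 16 (Q/F), 18 (T/H), 21 (P/R).
p = 5/23 = 0.217391.
d = −ln(1 − 0.217391) = −ln(0.782609) = 0.2451.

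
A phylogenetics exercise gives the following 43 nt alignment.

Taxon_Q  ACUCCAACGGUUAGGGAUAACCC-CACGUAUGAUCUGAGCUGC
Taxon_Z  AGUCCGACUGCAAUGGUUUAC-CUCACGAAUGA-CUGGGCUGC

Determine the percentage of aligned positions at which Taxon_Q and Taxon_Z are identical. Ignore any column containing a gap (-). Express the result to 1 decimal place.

Excluding the 3 gap columns leaves 40 comparable sites.
Mismatches occur at site 2 (C/G), site 6 (A/G), site 9 (G/U), site 11 (U/C), site 12 (U/A), site 14 (G/U), site 17 (A/U), site 19 (A/U), site 29 (U/A), site 38 (A/G).
30 of the 40 comparable sites match, so the percent identity is 30/40 × 100 = 75.0%.

75.0%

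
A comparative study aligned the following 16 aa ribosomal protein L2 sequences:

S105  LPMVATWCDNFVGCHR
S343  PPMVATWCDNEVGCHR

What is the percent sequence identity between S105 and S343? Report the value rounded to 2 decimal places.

The sequences differ at positions 1 (L/P), 11 (F/E).
14 of the 16 sites match, so the percent identity is 14/16 × 100 = 87.50%.

87.50%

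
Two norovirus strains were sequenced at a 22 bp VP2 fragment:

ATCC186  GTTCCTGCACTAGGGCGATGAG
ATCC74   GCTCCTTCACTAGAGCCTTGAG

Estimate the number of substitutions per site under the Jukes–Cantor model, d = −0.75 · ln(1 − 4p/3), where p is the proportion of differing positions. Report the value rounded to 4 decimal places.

0.2708

Differing sites — 2:T/C; 7:G/T; 14:G/A; 17:G/C; 18:A/T.
p = 5/22 = 0.227273.
d = −0.75 · ln(1 − (4/3)·0.227273) = −0.75 · ln(0.696969) = −0.75 · (-0.361014) = 0.2708.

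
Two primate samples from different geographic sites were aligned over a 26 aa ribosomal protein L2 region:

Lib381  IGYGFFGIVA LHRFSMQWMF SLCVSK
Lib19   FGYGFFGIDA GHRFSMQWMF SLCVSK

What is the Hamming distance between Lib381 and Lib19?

3

The sequences differ at positions 1 (I/F), 9 (V/D), 11 (L/G).
That gives 3 mismatches out of 26 aligned sites, so the Hamming distance is 3.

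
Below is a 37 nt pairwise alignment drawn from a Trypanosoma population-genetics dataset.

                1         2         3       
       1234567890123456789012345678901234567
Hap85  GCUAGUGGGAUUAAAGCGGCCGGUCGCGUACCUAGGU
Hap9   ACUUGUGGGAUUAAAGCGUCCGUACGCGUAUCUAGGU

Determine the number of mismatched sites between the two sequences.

6

Differing sites — 1:G/A; 4:A/U; 19:G/U; 23:G/U; 24:U/A; 31:C/U.
That gives 6 mismatches out of 37 aligned sites, so the Hamming distance is 6.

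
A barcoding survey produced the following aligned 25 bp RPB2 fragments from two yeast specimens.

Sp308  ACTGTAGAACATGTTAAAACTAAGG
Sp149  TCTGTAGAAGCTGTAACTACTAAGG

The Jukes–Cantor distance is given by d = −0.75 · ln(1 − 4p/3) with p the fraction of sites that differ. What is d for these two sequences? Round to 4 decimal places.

The sequences differ at positions 1 (A/T), 10 (C/G), 11 (A/C), 15 (T/A), 17 (A/C), 18 (A/T).
p = 6/25 = 0.240000.
d = −0.75 · ln(1 − (4/3)·0.240000) = −0.75 · ln(0.680000) = −0.75 · (-0.385662) = 0.2892.

0.2892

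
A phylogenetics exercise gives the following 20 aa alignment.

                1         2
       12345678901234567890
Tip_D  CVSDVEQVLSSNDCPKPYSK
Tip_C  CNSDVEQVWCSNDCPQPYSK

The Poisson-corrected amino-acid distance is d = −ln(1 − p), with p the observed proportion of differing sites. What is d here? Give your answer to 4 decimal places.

0.2231

Differing sites — 2:V/N; 9:L/W; 10:S/C; 16:K/Q.
p = 4/20 = 0.200000.
d = −ln(1 − 0.200000) = −ln(0.800000) = 0.2231.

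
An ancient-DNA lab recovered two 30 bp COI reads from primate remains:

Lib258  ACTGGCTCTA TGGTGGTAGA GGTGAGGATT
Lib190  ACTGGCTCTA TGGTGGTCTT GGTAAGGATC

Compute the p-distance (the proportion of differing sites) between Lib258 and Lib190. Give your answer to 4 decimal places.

Differing sites — 18:A/C; 19:G/T; 20:A/T; 24:G/A; 30:T/C.
There are 5 differences over 30 sites, so p = 5/30 = 0.1667.

0.1667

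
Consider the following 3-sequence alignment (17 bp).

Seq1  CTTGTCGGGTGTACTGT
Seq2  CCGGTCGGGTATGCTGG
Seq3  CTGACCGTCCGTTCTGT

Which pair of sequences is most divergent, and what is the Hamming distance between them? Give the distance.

9

Pairwise Hamming distances:
  Seq1 vs Seq2: 5
  Seq1 vs Seq3: 7
  Seq2 vs Seq3: 9
The largest is 9, between Seq2 and Seq3.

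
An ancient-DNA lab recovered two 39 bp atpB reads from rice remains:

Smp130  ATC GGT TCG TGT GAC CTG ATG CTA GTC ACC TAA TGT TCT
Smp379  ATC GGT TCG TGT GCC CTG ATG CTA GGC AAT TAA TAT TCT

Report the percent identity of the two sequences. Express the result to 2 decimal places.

The sequences differ at positions 14 (A/C), 26 (T/G), 29 (C/A), 30 (C/T), 35 (G/A).
34 of the 39 sites match, so the percent identity is 34/39 × 100 = 87.18%.

87.18%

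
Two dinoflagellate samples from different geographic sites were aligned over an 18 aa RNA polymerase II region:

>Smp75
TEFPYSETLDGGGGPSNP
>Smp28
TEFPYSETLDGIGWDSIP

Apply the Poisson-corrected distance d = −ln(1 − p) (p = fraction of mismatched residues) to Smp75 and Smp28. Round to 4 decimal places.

0.2513

Differing sites — 12:G/I; 14:G/W; 15:P/D; 17:N/I.
p = 4/18 = 0.222222.
d = −ln(1 − 0.222222) = −ln(0.777778) = 0.2513.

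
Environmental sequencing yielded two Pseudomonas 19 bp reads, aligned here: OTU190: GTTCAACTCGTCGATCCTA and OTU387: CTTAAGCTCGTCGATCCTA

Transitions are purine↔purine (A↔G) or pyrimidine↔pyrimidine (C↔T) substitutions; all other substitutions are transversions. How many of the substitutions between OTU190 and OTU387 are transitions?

1

The sequences differ at positions 1 (G/C, transversion), 4 (C/A, transversion), 6 (A/G, transition).
Of the 3 differences, 1 transition and 2 transversions, so the answer is 1.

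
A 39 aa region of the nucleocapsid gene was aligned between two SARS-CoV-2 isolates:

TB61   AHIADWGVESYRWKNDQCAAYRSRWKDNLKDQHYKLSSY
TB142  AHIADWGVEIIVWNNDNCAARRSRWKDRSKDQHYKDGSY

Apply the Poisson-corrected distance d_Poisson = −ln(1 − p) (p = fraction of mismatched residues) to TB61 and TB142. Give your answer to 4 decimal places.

Mismatches occur at site 10 (S↔I), site 11 (Y↔I), site 12 (R↔V), site 14 (K↔N), site 17 (Q↔N), site 21 (Y↔R), site 28 (N↔R), site 29 (L↔S), site 36 (L↔D), site 37 (S↔G).
p = 10/39 = 0.256410.
d = −ln(1 − 0.256410) = −ln(0.743590) = 0.2963.

0.2963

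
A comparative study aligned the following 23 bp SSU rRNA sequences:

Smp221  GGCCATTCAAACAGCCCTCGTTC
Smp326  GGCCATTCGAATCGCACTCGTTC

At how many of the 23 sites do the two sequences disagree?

4

Mismatches occur at site 9 (A/G), site 12 (C/T), site 13 (A/C), site 16 (C/A).
That gives 4 mismatches out of 23 aligned sites, so the Hamming distance is 4.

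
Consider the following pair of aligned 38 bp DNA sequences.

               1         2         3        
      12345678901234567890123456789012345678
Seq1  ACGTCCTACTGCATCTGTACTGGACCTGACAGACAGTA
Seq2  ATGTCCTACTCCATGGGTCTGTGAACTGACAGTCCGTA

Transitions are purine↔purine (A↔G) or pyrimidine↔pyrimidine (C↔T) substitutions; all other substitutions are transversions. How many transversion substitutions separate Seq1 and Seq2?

Differing sites — 2:C/T (Ti); 11:G/C (Tv); 15:C/G (Tv); 16:T/G (Tv); 19:A/C (Tv); 20:C/T (Ti); 21:T/G (Tv); 22:G/T (Tv); 25:C/A (Tv); 33:A/T (Tv); 35:A/C (Tv).
Of the 11 differences, 2 transitions and 9 transversions, so the answer is 9.

9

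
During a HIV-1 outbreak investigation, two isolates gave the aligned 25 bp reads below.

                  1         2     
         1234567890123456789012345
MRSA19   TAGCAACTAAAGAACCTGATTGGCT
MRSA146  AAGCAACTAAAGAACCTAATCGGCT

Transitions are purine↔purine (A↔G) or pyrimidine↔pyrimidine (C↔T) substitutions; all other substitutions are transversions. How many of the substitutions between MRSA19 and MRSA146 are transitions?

The sequences differ at positions 1 (T/A, transversion), 18 (G/A, transition), 21 (T/C, transition).
Of the 3 differences, 2 transitions and 1 transversion, so the answer is 2.

2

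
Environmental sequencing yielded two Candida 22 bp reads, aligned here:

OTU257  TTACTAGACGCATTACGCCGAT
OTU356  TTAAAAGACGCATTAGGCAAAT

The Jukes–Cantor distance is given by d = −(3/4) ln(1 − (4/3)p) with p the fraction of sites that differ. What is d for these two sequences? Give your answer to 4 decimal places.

The sequences differ at positions 4 (C/A), 5 (T/A), 16 (C/G), 19 (C/A), 20 (G/A).
p = 5/22 = 0.227273.
d = −0.75 · ln(1 − (4/3)·0.227273) = −0.75 · ln(0.696969) = −0.75 · (-0.361014) = 0.2708.

0.2708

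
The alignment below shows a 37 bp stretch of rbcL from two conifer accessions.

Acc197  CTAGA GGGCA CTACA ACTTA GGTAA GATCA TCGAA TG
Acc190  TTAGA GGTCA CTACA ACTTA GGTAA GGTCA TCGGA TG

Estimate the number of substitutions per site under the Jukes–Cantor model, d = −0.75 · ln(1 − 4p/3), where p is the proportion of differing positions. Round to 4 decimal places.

0.1167

The sequences differ at positions 1 (C/T), 8 (G/T), 27 (A/G), 34 (A/G).
p = 4/37 = 0.108108.
d = −0.75 · ln(1 − (4/3)·0.108108) = −0.75 · ln(0.855856) = −0.75 · (-0.155653) = 0.1167.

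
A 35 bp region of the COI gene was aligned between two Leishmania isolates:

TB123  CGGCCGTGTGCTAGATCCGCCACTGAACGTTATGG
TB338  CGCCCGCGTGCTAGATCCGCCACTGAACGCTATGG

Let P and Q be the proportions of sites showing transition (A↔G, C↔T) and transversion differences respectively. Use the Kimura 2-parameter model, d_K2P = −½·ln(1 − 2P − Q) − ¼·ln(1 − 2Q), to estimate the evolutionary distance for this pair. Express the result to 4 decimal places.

Mismatches occur at site 3 (G→C, transversion), site 7 (T→C, transition), site 30 (T→C, transition).
Of the 3 differences, 2 transitions and 1 transversion over 35 sites: P = 2/35 = 0.057143, Q = 1/35 = 0.028571.
d = −0.5·ln(0.857143) − 0.25·ln(0.942858) = −0.5·(-0.154151) − 0.25·(-0.058840) = 0.0918.

0.0918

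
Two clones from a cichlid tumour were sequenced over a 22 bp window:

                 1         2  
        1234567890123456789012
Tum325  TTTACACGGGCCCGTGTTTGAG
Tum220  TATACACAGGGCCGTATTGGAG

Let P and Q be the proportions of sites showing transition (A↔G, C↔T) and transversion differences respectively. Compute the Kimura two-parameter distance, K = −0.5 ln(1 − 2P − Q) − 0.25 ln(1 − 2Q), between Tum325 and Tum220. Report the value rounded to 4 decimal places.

0.2711

Mismatches occur at site 2 (T→A, transversion), site 8 (G→A, transition), site 11 (C→G, transversion), site 16 (G→A, transition), site 19 (T→G, transversion).
Of the 5 differences, 2 transitions and 3 transversions over 22 sites: P = 2/22 = 0.090909, Q = 3/22 = 0.136364.
d = −0.5·ln(0.681818) − 0.25·ln(0.727272) = −0.5·(-0.382993) − 0.25·(-0.318455) = 0.2711.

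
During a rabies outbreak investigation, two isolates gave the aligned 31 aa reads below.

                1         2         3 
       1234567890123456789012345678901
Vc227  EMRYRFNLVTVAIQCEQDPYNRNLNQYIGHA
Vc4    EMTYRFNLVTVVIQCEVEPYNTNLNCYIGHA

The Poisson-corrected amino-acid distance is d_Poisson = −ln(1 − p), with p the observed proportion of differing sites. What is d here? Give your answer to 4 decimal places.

0.2151

Mismatches occur at site 3 (R→T), site 12 (A→V), site 17 (Q→V), site 18 (D→E), site 22 (R→T), site 26 (Q→C).
p = 6/31 = 0.193548.
d = −ln(1 − 0.193548) = −ln(0.806452) = 0.2151.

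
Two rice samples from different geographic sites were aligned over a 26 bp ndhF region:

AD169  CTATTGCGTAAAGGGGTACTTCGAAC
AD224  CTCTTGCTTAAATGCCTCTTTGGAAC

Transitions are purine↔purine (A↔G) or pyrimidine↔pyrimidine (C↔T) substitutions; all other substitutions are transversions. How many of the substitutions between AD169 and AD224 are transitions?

The sequences differ at positions 3 (A/C, transversion), 8 (G/T, transversion), 13 (G/T, transversion), 15 (G/C, transversion), 16 (G/C, transversion), 18 (A/C, transversion), 19 (C/T, transition), 22 (C/G, transversion).
Of the 8 differences, 1 transition and 7 transversions, so the answer is 1.

1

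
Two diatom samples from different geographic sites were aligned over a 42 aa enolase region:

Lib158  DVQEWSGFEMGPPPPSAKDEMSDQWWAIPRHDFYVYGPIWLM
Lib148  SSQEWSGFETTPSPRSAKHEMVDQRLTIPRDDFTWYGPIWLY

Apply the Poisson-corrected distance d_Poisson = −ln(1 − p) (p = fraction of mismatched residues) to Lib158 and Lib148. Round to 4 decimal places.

0.4418

Differing sites — 1:D/S; 2:V/S; 10:M/T; 11:G/T; 13:P/S; 15:P/R; 19:D/H; 22:S/V; 25:W/R; 26:W/L; 27:A/T; 31:H/D; 34:Y/T; 35:V/W; 42:M/Y.
p = 15/42 = 0.357143.
d = −ln(1 − 0.357143) = −ln(0.642857) = 0.4418.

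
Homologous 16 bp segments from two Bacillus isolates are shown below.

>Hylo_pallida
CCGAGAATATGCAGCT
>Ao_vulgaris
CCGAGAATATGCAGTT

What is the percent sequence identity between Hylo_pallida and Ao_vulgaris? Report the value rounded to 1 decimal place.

A single mismatch occurs at site 15 (C/T).
15 of the 16 sites match, so the percent identity is 15/16 × 100 = 93.8%.

93.8%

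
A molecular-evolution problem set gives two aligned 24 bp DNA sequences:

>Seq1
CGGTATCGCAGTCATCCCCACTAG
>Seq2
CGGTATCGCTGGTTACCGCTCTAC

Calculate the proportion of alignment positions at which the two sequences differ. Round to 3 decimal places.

0.333

The sequences differ at positions 10 (A/T), 12 (T/G), 13 (C/T), 14 (A/T), 15 (T/A), 18 (C/G), 20 (A/T), 24 (G/C).
There are 8 differences over 24 sites, so p = 8/24 = 0.333.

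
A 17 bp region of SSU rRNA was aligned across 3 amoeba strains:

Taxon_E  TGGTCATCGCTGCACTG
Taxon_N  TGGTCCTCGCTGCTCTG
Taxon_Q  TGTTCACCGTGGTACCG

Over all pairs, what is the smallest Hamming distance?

Pairwise Hamming distances:
  Taxon_E vs Taxon_N: 2
  Taxon_E vs Taxon_Q: 6
  Taxon_N vs Taxon_Q: 8
The smallest is 2, between Taxon_E and Taxon_N.

2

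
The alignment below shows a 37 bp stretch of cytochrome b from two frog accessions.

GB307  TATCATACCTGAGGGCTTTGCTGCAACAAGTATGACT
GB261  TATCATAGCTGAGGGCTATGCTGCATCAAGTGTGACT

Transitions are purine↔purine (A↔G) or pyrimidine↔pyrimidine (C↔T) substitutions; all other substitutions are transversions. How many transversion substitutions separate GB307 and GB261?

The sequences differ at positions 8 (C/G, transversion), 18 (T/A, transversion), 26 (A/T, transversion), 32 (A/G, transition).
Of the 4 differences, 1 transition and 3 transversions, so the answer is 3.

3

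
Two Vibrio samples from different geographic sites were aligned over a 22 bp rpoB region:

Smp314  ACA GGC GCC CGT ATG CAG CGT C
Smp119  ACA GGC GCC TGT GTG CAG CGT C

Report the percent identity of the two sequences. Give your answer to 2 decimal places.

The sequences differ at positions 10 (C/T), 13 (A/G).
20 of the 22 sites match, so the percent identity is 20/22 × 100 = 90.91%.

90.91%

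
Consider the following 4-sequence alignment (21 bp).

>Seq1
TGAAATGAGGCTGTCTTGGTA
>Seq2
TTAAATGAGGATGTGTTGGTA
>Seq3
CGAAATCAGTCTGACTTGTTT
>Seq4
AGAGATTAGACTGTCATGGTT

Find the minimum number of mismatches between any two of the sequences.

3

Pairwise Hamming distances:
  Seq1 vs Seq2: 3
  Seq1 vs Seq3: 6
  Seq1 vs Seq4: 6
  Seq2 vs Seq3: 9
  Seq2 vs Seq4: 9
  Seq3 vs Seq4: 7
The smallest is 3, between Seq1 and Seq2.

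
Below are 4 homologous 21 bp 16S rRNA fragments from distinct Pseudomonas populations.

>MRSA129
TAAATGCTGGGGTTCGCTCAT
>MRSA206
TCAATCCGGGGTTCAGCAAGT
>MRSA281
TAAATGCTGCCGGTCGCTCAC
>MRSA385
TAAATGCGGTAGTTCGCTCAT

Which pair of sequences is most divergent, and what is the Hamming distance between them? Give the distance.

13

Pairwise Hamming distances:
  MRSA129 vs MRSA206: 9
  MRSA129 vs MRSA281: 4
  MRSA129 vs MRSA385: 3
  MRSA206 vs MRSA281: 13
  MRSA206 vs MRSA385: 10
  MRSA281 vs MRSA385: 5
The largest is 13, between MRSA206 and MRSA281.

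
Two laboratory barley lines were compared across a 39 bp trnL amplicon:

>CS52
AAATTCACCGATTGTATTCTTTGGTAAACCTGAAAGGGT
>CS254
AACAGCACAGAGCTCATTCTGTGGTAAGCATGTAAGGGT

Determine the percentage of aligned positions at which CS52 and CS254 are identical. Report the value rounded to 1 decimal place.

Mismatches occur at site 3 (A→C), site 4 (T→A), site 5 (T→G), site 9 (C→A), site 12 (T→G), site 13 (T→C), site 14 (G→T), site 15 (T→C), site 21 (T→G), site 28 (A→G), site 30 (C→A), site 33 (A→T).
27 of the 39 sites match, so the percent identity is 27/39 × 100 = 69.2%.

69.2%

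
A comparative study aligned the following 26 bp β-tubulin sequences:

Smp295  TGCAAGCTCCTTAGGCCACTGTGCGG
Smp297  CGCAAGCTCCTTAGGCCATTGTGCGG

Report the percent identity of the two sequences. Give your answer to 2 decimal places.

Mismatches occur at site 1 (T→C), site 19 (C→T).
24 of the 26 sites match, so the percent identity is 24/26 × 100 = 92.31%.

92.31%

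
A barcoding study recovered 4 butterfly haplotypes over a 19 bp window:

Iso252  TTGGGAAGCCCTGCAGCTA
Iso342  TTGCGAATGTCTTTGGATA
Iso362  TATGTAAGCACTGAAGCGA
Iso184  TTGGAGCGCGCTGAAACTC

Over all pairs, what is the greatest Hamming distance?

13

Pairwise Hamming distances:
  Iso252 vs Iso342: 8
  Iso252 vs Iso362: 6
  Iso252 vs Iso184: 7
  Iso342 vs Iso362: 12
  Iso342 vs Iso184: 13
  Iso362 vs Iso184: 9
The largest is 13, between Iso342 and Iso184.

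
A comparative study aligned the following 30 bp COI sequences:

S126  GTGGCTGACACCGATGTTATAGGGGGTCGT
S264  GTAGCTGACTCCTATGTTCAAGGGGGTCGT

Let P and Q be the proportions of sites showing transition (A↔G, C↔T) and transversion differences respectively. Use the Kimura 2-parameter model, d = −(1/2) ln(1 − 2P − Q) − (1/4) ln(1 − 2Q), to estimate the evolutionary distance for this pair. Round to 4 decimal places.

0.1891

The sequences differ at positions 3 (G/A, transition), 10 (A/T, transversion), 13 (G/T, transversion), 19 (A/C, transversion), 20 (T/A, transversion).
Of the 5 differences, 1 transition and 4 transversions over 30 sites: P = 1/30 = 0.033333, Q = 4/30 = 0.133333.
d = −0.5·ln(0.800001) − 0.25·ln(0.733334) = −0.5·(-0.223142) − 0.25·(-0.310154) = 0.1891.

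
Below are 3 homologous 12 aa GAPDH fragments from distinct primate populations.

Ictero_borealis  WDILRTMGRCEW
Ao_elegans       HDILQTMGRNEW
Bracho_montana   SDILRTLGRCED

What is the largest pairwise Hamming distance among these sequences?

5

Pairwise Hamming distances:
  Ictero_borealis vs Ao_elegans: 3
  Ictero_borealis vs Bracho_montana: 3
  Ao_elegans vs Bracho_montana: 5
The largest is 5, between Ao_elegans and Bracho_montana.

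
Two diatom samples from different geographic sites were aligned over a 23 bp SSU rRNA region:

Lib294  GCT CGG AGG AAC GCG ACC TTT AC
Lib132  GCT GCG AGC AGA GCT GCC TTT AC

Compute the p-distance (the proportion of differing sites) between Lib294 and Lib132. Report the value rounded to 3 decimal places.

0.304

The sequences differ at positions 4 (C/G), 5 (G/C), 9 (G/C), 11 (A/G), 12 (C/A), 15 (G/T), 16 (A/G).
There are 7 differences over 23 sites, so p = 7/23 = 0.304.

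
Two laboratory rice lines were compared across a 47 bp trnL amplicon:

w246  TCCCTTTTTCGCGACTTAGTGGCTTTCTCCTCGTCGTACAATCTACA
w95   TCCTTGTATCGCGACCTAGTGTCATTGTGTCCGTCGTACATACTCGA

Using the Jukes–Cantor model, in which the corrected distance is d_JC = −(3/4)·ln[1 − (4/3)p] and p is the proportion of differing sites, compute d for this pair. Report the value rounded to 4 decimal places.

0.3796

Differing sites — 4:C/T; 6:T/G; 8:T/A; 16:T/C; 22:G/T; 24:T/A; 27:C/G; 29:C/G; 30:C/T; 31:T/C; 41:A/T; 42:T/A; 45:A/C; 46:C/G.
p = 14/47 = 0.297872.
d = −0.75 · ln(1 − (4/3)·0.297872) = −0.75 · ln(0.602837) = −0.75 · (-0.506108) = 0.3796.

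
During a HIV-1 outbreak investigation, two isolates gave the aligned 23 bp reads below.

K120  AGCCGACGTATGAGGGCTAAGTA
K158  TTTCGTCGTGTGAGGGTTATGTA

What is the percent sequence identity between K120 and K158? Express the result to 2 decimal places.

69.57%

Mismatches occur at site 1 (A/T), site 2 (G/T), site 3 (C/T), site 6 (A/T), site 10 (A/G), site 17 (C/T), site 20 (A/T).
16 of the 23 sites match, so the percent identity is 16/23 × 100 = 69.57%.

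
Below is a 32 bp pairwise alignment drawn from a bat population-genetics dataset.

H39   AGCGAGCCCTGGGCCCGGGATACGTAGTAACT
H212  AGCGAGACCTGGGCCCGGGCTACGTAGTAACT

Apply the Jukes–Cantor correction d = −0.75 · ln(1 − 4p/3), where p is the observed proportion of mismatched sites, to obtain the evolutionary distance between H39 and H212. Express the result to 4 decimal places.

Mismatches occur at site 7 (C↔A), site 20 (A↔C).
p = 2/32 = 0.062500.
d = −0.75 · ln(1 − (4/3)·0.062500) = −0.75 · ln(0.916667) = −0.75 · (-0.087011) = 0.0653.

0.0653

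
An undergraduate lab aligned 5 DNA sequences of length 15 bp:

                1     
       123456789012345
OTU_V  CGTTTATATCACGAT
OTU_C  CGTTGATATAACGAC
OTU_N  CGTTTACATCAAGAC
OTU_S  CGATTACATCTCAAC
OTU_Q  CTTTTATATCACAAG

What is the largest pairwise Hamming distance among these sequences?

6

Pairwise Hamming distances:
  OTU_V vs OTU_C: 3
  OTU_V vs OTU_N: 3
  OTU_V vs OTU_S: 5
  OTU_V vs OTU_Q: 3
  OTU_C vs OTU_N: 4
  OTU_C vs OTU_S: 6
  OTU_C vs OTU_Q: 5
  OTU_N vs OTU_S: 4
  OTU_N vs OTU_Q: 5
  OTU_S vs OTU_Q: 5
The largest is 6, between OTU_C and OTU_S.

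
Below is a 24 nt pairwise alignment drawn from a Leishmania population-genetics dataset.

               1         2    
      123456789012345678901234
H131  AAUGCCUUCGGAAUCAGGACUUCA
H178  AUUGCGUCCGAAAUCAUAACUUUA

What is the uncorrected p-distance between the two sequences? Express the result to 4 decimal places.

0.2917

Differing sites — 2:A/U; 6:C/G; 8:U/C; 11:G/A; 17:G/U; 18:G/A; 23:C/U.
There are 7 differences over 24 sites, so p = 7/24 = 0.2917.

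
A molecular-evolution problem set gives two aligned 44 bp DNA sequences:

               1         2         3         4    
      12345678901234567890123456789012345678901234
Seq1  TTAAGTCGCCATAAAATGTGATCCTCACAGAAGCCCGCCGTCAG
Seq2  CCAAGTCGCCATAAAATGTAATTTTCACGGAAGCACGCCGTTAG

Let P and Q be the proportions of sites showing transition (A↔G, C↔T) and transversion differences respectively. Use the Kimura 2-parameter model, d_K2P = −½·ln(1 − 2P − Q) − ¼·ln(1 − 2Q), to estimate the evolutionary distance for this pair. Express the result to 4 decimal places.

0.2201

Mismatches occur at site 1 (T↔C, transition), site 2 (T↔C, transition), site 20 (G↔A, transition), site 23 (C↔T, transition), site 24 (C↔T, transition), site 29 (A↔G, transition), site 35 (C↔A, transversion), site 42 (C↔T, transition).
Of the 8 differences, 7 transitions and 1 transversion over 44 sites: P = 7/44 = 0.159091, Q = 1/44 = 0.022727.
d = −0.5·ln(0.659091) − 0.25·ln(0.954546) = −0.5·(-0.416894) − 0.25·(-0.046519) = 0.2201.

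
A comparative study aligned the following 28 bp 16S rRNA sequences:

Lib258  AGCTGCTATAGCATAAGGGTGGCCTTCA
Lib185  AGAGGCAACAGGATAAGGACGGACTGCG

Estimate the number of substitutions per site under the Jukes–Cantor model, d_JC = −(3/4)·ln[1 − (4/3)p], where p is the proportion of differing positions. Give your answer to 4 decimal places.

0.4850

Mismatches occur at site 3 (C→A), site 4 (T→G), site 7 (T→A), site 9 (T→C), site 12 (C→G), site 19 (G→A), site 20 (T→C), site 23 (C→A), site 26 (T→G), site 28 (A→G).
p = 10/28 = 0.357143.
d = −0.75 · ln(1 − (4/3)·0.357143) = −0.75 · ln(0.523809) = −0.75 · (-0.646628) = 0.4850.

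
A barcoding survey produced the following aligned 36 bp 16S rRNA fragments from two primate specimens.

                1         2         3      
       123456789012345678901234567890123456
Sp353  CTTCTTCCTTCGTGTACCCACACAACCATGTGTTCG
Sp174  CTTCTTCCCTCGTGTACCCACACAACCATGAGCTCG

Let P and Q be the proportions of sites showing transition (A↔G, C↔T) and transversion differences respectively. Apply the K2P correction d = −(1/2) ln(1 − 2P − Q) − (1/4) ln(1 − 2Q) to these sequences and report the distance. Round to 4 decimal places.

0.0891

The sequences differ at positions 9 (T/C, transition), 31 (T/A, transversion), 33 (T/C, transition).
Of the 3 differences, 2 transitions and 1 transversion over 36 sites: P = 2/36 = 0.055556, Q = 1/36 = 0.027778.
d = −0.5·ln(0.861110) − 0.25·ln(0.944444) = −0.5·(-0.149533) − 0.25·(-0.057159) = 0.0891.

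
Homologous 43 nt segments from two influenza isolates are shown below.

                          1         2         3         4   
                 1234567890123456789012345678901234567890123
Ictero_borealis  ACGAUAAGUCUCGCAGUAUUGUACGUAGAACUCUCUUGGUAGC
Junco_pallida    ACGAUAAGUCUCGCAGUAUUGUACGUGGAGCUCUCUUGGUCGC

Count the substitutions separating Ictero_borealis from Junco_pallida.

3

The sequences differ at positions 27 (A/G), 30 (A/G), 41 (A/C).
That gives 3 mismatches out of 43 aligned sites, so the Hamming distance is 3.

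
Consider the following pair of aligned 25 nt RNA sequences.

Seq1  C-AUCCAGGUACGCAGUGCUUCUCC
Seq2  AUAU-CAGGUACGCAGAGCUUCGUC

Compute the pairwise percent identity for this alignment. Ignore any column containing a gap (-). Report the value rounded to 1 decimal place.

82.6%

Excluding the 2 gap columns leaves 23 comparable sites.
Mismatches occur at site 1 (C/A), site 17 (U/A), site 23 (U/G), site 24 (C/U).
19 of the 23 comparable sites match, so the percent identity is 19/23 × 100 = 82.6%.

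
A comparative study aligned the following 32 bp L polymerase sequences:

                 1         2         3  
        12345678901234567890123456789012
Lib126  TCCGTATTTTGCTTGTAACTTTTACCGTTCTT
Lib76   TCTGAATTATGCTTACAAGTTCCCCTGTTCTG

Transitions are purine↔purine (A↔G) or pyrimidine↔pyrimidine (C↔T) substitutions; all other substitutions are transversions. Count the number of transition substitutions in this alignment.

The sequences differ at positions 3 (C/T, transition), 5 (T/A, transversion), 9 (T/A, transversion), 15 (G/A, transition), 16 (T/C, transition), 19 (C/G, transversion), 22 (T/C, transition), 23 (T/C, transition), 24 (A/C, transversion), 26 (C/T, transition), 32 (T/G, transversion).
Of the 11 differences, 6 transitions and 5 transversions, so the answer is 6.

6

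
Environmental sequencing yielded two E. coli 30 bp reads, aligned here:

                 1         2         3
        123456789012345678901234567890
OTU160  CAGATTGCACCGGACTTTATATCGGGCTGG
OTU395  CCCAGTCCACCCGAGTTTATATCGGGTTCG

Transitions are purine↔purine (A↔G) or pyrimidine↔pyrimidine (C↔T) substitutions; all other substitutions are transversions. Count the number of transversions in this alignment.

The sequences differ at positions 2 (A/C, transversion), 3 (G/C, transversion), 5 (T/G, transversion), 7 (G/C, transversion), 12 (G/C, transversion), 15 (C/G, transversion), 27 (C/T, transition), 29 (G/C, transversion).
Of the 8 differences, 1 transition and 7 transversions, so the answer is 7.

7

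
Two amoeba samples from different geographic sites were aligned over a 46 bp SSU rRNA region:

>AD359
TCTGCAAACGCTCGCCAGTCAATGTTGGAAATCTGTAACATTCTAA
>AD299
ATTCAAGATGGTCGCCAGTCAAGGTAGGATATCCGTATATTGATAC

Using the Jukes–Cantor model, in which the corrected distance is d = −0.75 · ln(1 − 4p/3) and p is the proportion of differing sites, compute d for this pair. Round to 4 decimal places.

0.5091

Mismatches occur at site 1 (T/A), site 2 (C/T), site 4 (G/C), site 5 (C/A), site 7 (A/G), site 9 (C/T), site 11 (C/G), site 23 (T/G), site 26 (T/A), site 30 (A/T), site 34 (T/C), site 38 (A/T), site 39 (C/A), site 40 (A/T), site 42 (T/G), site 43 (C/A), site 46 (A/C).
p = 17/46 = 0.369565.
d = −0.75 · ln(1 − (4/3)·0.369565) = −0.75 · ln(0.507247) = −0.75 · (-0.678757) = 0.5091.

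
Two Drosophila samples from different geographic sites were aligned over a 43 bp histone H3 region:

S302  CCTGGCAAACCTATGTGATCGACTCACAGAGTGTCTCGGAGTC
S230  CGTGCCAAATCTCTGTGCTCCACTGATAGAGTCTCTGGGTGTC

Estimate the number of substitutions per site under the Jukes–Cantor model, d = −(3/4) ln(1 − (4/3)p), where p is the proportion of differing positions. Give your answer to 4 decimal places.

The sequences differ at positions 2 (C/G), 5 (G/C), 10 (C/T), 13 (A/C), 18 (A/C), 21 (G/C), 25 (C/G), 27 (C/T), 33 (G/C), 37 (C/G), 40 (A/T).
p = 11/43 = 0.255814.
d = −0.75 · ln(1 − (4/3)·0.255814) = −0.75 · ln(0.658915) = −0.75 · (-0.417161) = 0.3129.

0.3129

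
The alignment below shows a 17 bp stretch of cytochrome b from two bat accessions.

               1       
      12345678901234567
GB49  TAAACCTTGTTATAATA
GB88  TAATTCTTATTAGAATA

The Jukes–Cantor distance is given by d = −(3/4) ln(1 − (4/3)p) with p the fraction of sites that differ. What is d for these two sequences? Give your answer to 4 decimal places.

0.2824

Mismatches occur at site 4 (A/T), site 5 (C/T), site 9 (G/A), site 13 (T/G).
p = 4/17 = 0.235294.
d = −0.75 · ln(1 − (4/3)·0.235294) = −0.75 · ln(0.686275) = −0.75 · (-0.376477) = 0.2824.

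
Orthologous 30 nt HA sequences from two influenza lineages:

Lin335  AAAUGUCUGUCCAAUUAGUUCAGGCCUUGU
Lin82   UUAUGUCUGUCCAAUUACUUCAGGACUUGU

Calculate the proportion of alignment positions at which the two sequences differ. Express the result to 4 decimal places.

Mismatches occur at site 1 (A/U), site 2 (A/U), site 18 (G/C), site 25 (C/A).
There are 4 differences over 30 sites, so p = 4/30 = 0.1333.

0.1333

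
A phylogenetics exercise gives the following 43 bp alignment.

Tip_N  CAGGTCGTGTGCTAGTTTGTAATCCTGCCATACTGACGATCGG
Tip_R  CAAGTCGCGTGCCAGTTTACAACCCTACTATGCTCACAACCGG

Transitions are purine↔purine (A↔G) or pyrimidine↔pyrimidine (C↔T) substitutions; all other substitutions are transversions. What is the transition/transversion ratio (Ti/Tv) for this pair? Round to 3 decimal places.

Mismatches occur at site 3 (G→A, transition), site 8 (T→C, transition), site 13 (T→C, transition), site 19 (G→A, transition), site 20 (T→C, transition), site 23 (T→C, transition), site 27 (G→A, transition), site 29 (C→T, transition), site 32 (A→G, transition), site 35 (G→C, transversion), site 38 (G→A, transition), site 40 (T→C, transition).
Of the 12 differences, 11 transitions and 1 transversion, so Ti/Tv = 11/1 = 11.000.

11.000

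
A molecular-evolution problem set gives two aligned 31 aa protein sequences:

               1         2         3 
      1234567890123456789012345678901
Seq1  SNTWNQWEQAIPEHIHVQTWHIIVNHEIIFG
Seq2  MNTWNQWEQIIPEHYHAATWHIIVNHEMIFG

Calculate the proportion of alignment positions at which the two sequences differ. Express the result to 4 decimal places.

0.1935

The sequences differ at positions 1 (S/M), 10 (A/I), 15 (I/Y), 17 (V/A), 18 (Q/A), 28 (I/M).
There are 6 differences over 31 sites, so p = 6/31 = 0.1935.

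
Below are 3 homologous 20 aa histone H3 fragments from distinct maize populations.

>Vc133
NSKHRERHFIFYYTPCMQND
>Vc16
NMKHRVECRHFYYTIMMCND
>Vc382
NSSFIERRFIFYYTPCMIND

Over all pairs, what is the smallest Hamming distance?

Pairwise Hamming distances:
  Vc133 vs Vc16: 9
  Vc133 vs Vc382: 5
  Vc16 vs Vc382: 12
The smallest is 5, between Vc133 and Vc382.

5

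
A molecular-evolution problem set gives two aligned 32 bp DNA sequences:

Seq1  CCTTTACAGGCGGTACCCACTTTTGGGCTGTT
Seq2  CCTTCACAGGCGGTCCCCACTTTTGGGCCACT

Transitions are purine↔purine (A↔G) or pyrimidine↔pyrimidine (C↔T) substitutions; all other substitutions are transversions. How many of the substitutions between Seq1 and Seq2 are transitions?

4

Mismatches occur at site 5 (T↔C, transition), site 15 (A↔C, transversion), site 29 (T↔C, transition), site 30 (G↔A, transition), site 31 (T↔C, transition).
Of the 5 differences, 4 transitions and 1 transversion, so the answer is 4.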